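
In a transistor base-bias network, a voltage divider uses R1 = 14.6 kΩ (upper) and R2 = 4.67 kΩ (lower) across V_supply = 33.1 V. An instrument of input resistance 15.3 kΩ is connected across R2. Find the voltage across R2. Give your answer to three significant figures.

V_out ≈ 6.51 V

R2 ‖ R_L = (4.67 × 15.3)/(4.67 + 15.3) = 3.578 kΩ.
Voltage divider with the loaded lower leg: V_out = 33.1 × 3.578/(14.6 + 3.578) = 33.1 × 0.1968 = 6.515 V.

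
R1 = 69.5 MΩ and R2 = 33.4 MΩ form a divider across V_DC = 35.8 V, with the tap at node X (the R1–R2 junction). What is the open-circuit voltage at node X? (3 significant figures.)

V_th ≈ 11.6 V

With X open, the divider is unloaded: V_th = 35.8 × 33.4/102.9 = 11.62 V.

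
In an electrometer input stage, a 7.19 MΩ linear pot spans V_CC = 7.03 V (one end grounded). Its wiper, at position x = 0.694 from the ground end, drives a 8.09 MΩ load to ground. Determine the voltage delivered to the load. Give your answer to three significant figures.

V_out ≈ 4.10 V

The pot divides into 2.200 MΩ above the wiper and 4.990 MΩ below.
(x·R_p) ‖ R_L = 3.086 MΩ.
Then V_out = V_CC · 3.086/(2.200 + 3.086) = 4.104 V.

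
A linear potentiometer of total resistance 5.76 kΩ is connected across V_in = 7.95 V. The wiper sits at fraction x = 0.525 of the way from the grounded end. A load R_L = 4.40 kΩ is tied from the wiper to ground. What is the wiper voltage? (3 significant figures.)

The pot divides into 2.736 kΩ above the wiper and 3.024 kΩ below.
(x·R_p) ‖ R_L = 1.792 kΩ.
Loaded-divider output: V_out = 7.95 × 0.3958 = 3.147 V.

V_out ≈ 3.15 V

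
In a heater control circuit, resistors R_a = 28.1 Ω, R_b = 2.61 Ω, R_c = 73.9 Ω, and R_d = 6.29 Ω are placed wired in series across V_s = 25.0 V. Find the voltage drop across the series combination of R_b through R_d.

Total series resistance ΣR = 28.1 + 2.61 + 73.9 + 6.29 = 110.9 Ω.
R_{R_b..R_d} = 2.61 + 73.9 + 6.29 = 82.80 Ω.
By the voltage-divider rule, V = 25.0 × 82.80/110.9 = 18.67 V.

V ≈ 18.7 V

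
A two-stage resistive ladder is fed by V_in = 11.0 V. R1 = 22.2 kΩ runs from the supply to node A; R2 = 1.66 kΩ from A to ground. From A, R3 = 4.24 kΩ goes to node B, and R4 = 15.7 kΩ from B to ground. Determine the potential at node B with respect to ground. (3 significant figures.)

Looking into the second stage from A: R3 + R4 = 19.94 kΩ appears in parallel with R2.
Effective lower resistance at A: R2 ‖ 19.94 = 1.532 kΩ.
V_A = 11.0 × 1.532/(22.2 + 1.532) = 0.7103 V.
Then the unloaded second divider: V_B = V_A × R4/(R3+R4) = 0.7103 × 0.7874 = 0.5592 V.

V_B ≈ 0.559 V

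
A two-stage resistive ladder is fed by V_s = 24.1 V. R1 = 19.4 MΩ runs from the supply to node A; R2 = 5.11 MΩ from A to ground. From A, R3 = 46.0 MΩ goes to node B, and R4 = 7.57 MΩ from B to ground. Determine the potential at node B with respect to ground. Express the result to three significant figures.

Node A sees R2 in parallel with the series input of stage 2, R3 + R4 = 53.57 MΩ.
R2 ‖ (R3+R4) = 4.665 MΩ.
V_A = 24.1 × 4.665/(19.4 + 4.665) = 4.672 V.
V_B = V_A × 0.1413 = 0.6602 V.

V_B ≈ 0.660 V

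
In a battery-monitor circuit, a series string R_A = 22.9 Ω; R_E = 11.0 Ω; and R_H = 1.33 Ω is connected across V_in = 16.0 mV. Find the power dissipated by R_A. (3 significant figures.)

Series current I = V_in/ΣR = 16.0/35.23 = 0.4542 mA.
V(R_A) = I·R = 10.40 mV; P = V·I = 10.40 × 0.4542 = 4.723 µW.

P ≈ 4.72 µW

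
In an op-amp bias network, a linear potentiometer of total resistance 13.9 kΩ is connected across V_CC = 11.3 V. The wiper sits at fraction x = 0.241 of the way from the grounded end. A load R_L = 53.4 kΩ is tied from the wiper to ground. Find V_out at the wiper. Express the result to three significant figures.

Split the track: R_lower = x·R_p = 3.350 kΩ, R_upper = (1−x)·R_p = 10.55 kΩ.
(x·R_p) ‖ R_L = 3.152 kΩ.
Loaded-divider output: V_out = 11.3 × 0.2300 = 2.600 V.

V_out ≈ 2.60 V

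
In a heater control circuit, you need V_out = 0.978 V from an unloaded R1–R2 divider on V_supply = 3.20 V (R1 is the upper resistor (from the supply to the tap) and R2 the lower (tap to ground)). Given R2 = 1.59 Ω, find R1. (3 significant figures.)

The divider ratio is R2/(R1+R2) = 0.978/3.20 = 0.3056.
So R1 = R2 · (V_supply/V_out − 1) = 1.59 × (3.20/0.978 − 1) = 1.59 × 2.272 = 3.612 Ω.

R1 ≈ 3.61 Ω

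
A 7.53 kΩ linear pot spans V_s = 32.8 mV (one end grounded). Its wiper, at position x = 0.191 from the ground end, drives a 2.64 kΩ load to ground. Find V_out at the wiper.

The pot divides into 6.092 kΩ above the wiper and 1.438 kΩ below.
R_L loads the lower segment: effective lower R = 0.9310 kΩ.
Loaded-divider output: V_out = 32.8 × 0.1326 = 4.348 mV.

V_out ≈ 4.35 mV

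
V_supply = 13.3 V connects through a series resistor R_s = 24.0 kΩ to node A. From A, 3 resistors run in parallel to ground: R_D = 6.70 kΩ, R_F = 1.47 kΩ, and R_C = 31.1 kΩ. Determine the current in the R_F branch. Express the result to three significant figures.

I ≈ 0.417 mA

Equivalent of the parallel group: R_p = 1.161 kΩ.
V_A = 13.3 × 1.161/25.16 = 0.6135 V.
I(R_F) = V_A / R_F = 0.6135/1.47 = 0.4173 mA.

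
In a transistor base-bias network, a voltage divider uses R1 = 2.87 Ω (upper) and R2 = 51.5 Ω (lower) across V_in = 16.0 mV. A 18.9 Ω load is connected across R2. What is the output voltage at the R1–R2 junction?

The load sits in parallel with R2, giving an effective lower resistance R2' = R2·R_L/(R2+R_L) = 13.83 Ω.
Now apply the divider: V_out = 16.0 × 0.8281 = 13.25 mV.

V_out ≈ 13.2 mV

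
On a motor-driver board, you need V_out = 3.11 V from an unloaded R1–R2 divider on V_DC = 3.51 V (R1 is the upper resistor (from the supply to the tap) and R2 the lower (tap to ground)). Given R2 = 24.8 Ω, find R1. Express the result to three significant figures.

V_out/V_DC = R2/(R1+R2) = 0.8860.
Rearranging, R1 = R2·(1−k)/k = 24.8 × 0.1286 = 3.190 Ω.

R1 ≈ 3.19 Ω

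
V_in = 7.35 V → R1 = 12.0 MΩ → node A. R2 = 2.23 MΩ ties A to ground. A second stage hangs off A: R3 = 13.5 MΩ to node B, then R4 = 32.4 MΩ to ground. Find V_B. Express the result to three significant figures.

The second stage (R3 + R4 = 45.90 MΩ) loads node A in parallel with R2.
Effective lower resistance at A: R2 ‖ 45.90 = 2.127 MΩ.
V_A = 7.35 × 2.127/(12.0 + 2.127) = 1.106 V.
Stage 2 is unloaded, so V_B = V_A · R4/(R3+R4) = 1.106 × 32.4/45.90 = 0.7811 V.

V_B ≈ 0.781 V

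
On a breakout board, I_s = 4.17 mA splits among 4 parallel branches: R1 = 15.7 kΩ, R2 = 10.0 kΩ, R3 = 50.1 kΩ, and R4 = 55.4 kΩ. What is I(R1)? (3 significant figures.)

ΣG = 1/15.7 + 1/10.0 + 1/50.1 + 1/55.4 = 0.2017.
Current divider: I(R1) = I_s · G_k/ΣG = 4.17 × (0.06369/0.2017) = 4.17 × 0.3158 = 1.317 mA.

I ≈ 1.32 mA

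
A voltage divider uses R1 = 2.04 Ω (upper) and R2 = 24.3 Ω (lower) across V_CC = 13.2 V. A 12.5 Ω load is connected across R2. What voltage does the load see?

First combine the lower leg with the load: R2 ‖ R_L = 8.254 Ω.
Now apply the divider: V_out = 13.2 × 0.8018 = 10.58 V.

V_out ≈ 10.6 V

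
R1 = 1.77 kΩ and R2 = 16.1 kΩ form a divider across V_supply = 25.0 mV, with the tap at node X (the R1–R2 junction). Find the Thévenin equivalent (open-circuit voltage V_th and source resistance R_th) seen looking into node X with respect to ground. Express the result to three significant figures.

V_th ≈ 22.5 mV, R_th ≈ 1.59 kΩ

With X open, the divider is unloaded: V_th = 25.0 × 16.1/17.87 = 22.52 mV.
With V_supply suppressed (replaced by a short), R_th = R1 ‖ R2 = (1.770 × 16.1)/(1.770 + 16.1) = 1.595 kΩ.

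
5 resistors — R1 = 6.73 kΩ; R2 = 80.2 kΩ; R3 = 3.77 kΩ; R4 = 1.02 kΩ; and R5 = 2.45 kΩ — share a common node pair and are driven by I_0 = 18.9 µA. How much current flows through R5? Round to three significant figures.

Conductances: ΣG = 1/6.73 + 1/80.2 + 1/3.77 + 1/1.02 + 1/2.45 = 1.815 (1/kΩ).
R5 takes the fraction G_k/ΣG = 0.4082/1.815 = 0.2249, so I = 18.9 × 0.2249 = 4.251 µA.

I ≈ 4.25 µA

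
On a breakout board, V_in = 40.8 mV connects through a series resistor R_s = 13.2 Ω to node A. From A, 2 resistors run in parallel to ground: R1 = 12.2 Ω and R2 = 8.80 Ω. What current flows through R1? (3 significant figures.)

I ≈ 0.934 mA

Combine the parallel branches: R_p = (1/12.2 + 1/8.80)⁻¹ = 5.112 Ω.
V_A by voltage divider: V_A = 40.8 × 5.112/(13.2 + 5.112) = 11.39 mV.
I(R1) = V_A / R1 = 11.39/12.2 = 0.9336 mA.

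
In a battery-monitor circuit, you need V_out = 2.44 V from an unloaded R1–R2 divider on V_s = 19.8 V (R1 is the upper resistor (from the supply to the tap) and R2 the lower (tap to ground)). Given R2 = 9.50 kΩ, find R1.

The divider ratio is R2/(R1+R2) = 2.44/19.8 = 0.1232.
Rearranging, R1 = R2·(1−k)/k = 9.50 × 7.115 = 67.59 kΩ.

R1 ≈ 67.6 kΩ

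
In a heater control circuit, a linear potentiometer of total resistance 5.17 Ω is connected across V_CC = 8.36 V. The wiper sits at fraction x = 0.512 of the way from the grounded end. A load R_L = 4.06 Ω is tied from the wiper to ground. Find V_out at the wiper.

V_out ≈ 3.25 V

Split the track: R_lower = x·R_p = 2.647 Ω, R_upper = (1−x)·R_p = 2.523 Ω.
R_L loads the lower segment: effective lower R = 1.602 Ω.
V_out = 8.36 × 1.602/(2.523 + 1.602) = 3.247 V.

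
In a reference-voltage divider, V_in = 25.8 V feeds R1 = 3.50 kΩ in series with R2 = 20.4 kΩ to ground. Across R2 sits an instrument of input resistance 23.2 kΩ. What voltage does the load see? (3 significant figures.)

V_out ≈ 19.5 V

R2 ‖ R_L = (20.4 × 23.2)/(20.4 + 23.2) = 10.86 kΩ.
Then V_out = V_in · R2'/(R1 + R2') = 25.8 × 10.86/14.36 = 19.51 V.
(Unloaded it would be 22.0 V; the load pulls it down.)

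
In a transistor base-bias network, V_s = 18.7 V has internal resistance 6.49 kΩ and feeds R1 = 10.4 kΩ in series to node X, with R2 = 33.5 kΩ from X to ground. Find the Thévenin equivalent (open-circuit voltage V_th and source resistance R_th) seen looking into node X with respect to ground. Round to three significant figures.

R1' = 6.49 + 10.4 = 16.89 kΩ (source resistance + R1).
With X open, the divider is unloaded: V_th = 18.7 × 33.5/50.39 = 12.43 V.
Looking into X with the source shorted: R_th = R1'·R2/(R1'+R2) = 16.89 × 33.5/50.39 = 11.23 kΩ.

V_th ≈ 12.4 V, R_th ≈ 11.2 kΩ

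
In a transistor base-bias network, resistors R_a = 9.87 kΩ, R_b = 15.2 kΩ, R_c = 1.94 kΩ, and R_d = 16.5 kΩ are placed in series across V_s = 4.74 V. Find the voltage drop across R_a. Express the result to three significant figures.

V ≈ 1.08 V

Series total: ΣR = 9.87 + 15.2 + 1.94 + 16.5 = 43.51 kΩ.
Voltage divider: V = V_s · (9.870 / 43.51) = 4.74 × 0.2268 = 1.075 V.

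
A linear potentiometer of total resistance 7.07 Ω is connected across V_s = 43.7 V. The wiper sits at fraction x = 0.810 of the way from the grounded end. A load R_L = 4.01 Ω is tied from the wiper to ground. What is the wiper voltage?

Lower segment x·R_p = 5.727 Ω; upper segment (1−x)·R_p = 1.343 Ω.
(x·R_p) ‖ R_L = 2.359 Ω.
Loaded-divider output: V_out = 43.7 × 0.6371 = 27.84 V.
(Unloaded: V_out = x·V_s = 35.4 V.)

V_out ≈ 27.8 V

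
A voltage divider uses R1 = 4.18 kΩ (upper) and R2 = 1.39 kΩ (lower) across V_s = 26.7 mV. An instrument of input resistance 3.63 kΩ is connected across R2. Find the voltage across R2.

V_out ≈ 5.18 mV

The load sits in parallel with R2, giving an effective lower resistance R2' = R2·R_L/(R2+R_L) = 1.005 kΩ.
Then V_out = V_s · R2'/(R1 + R2') = 26.7 × 1.005/5.185 = 5.176 mV.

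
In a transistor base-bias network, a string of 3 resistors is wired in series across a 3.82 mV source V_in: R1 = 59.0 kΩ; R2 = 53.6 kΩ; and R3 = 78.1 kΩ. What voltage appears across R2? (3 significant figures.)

V ≈ 1.07 mV

ΣR = 59.0 + 53.6 + 78.1 = 190.7 kΩ.
Voltage divider: V = V_in · (53.60 / 190.7) = 3.82 × 0.2811 = 1.074 mV.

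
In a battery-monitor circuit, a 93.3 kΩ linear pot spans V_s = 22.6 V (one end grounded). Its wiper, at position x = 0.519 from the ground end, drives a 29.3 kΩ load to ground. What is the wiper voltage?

V_out ≈ 6.53 V

Lower segment x·R_p = 48.42 kΩ; upper segment (1−x)·R_p = 44.88 kΩ.
Lower segment in parallel with the load: 48.42 ‖ 29.3 = 18.25 kΩ.
Loaded-divider output: V_out = 22.6 × 0.2891 = 6.535 V.
(Unloaded: V_out = x·V_s = 11.7 V.)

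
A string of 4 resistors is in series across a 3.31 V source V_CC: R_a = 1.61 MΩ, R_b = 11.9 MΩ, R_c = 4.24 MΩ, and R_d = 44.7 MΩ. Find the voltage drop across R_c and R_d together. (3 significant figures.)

V ≈ 2.59 V

Series total: ΣR = 1.61 + 11.9 + 4.24 + 44.7 = 62.45 MΩ.
R_{R_c..R_d} = 4.24 + 44.7 = 48.94 MΩ.
Voltage divider: V = V_CC · (48.94 / 62.45) = 3.31 × 0.7837 = 2.594 V.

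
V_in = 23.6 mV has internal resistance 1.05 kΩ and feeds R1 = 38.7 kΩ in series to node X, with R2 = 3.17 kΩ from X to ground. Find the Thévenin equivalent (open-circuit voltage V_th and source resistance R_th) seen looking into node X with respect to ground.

V_th ≈ 1.74 mV, R_th ≈ 2.94 kΩ

R1' = 1.05 + 38.7 = 39.75 kΩ (source resistance + R1).
Open-circuit (no load on X): V_th = V_in · R2/(R1' + R2) = 23.6 × 3.17/(39.75 + 3.17) = 1.743 mV.
Looking into X with the source shorted: R_th = R1'·R2/(R1'+R2) = 39.75 × 3.17/42.92 = 2.936 kΩ.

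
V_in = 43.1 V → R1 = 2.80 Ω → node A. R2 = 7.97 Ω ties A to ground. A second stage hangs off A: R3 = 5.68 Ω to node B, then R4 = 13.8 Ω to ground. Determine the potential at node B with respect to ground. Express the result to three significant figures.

Looking into the second stage from A: R3 + R4 = 19.48 Ω appears in parallel with R2.
Effective lower resistance at A: R2 ‖ 19.48 = 5.656 Ω.
V_A = 43.1 × 5.656/(2.80 + 5.656) = 28.83 V.
V_B = V_A × 0.7084 = 20.42 V.

V_B ≈ 20.4 V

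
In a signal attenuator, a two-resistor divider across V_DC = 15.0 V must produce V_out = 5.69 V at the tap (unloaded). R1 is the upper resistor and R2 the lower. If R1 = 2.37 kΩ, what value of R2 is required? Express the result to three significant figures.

R2 ≈ 1.45 kΩ

The divider ratio is R2/(R1+R2) = 5.69/15.0 = 0.3793.
R2 = R1 · 0.3793/(1 − 0.3793) = 1.448 kΩ.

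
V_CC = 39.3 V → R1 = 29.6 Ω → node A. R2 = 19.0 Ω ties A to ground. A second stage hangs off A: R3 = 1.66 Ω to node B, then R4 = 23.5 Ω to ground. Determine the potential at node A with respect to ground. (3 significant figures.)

V_A ≈ 10.5 V

The second stage (R3 + R4 = 25.16 Ω) loads node A in parallel with R2.
Effective lower resistance at A: R2 ‖ 25.16 = 10.83 Ω.
First divider: V_A = V_CC · 10.83/(29.6 + 10.83) = 10.52 V.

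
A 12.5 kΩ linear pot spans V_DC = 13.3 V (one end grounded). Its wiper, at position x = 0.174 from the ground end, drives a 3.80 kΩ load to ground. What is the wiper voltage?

Lower segment x·R_p = 2.175 kΩ; upper segment (1−x)·R_p = 10.33 kΩ.
Lower segment in parallel with the load: 2.175 ‖ 3.80 = 1.383 kΩ.
Then V_out = V_DC · 1.383/(10.33 + 1.383) = 1.571 V.

V_out ≈ 1.57 V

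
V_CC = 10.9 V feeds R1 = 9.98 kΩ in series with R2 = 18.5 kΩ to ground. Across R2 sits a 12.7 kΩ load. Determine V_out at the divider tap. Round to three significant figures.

R2 ‖ R_L = (18.5 × 12.7)/(18.5 + 12.7) = 7.530 kΩ.
Voltage divider with the loaded lower leg: V_out = 10.9 × 7.530/(9.98 + 7.530) = 10.9 × 0.4301 = 4.688 V.

V_out ≈ 4.69 V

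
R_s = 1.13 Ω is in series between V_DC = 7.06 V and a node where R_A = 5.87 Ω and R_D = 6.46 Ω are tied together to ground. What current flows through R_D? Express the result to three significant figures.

I ≈ 0.799 A

Equivalent of the parallel group: R_p = 3.075 Ω.
V_A = 7.06 × 3.075/4.205 = 5.163 V.
I(R_D) = V_A / R_D = 5.163/6.46 = 0.7992 A.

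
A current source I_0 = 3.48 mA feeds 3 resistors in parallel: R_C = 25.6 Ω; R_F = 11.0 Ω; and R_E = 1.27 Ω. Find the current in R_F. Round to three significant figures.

ΣG = 1/25.6 + 1/11.0 + 1/1.27 = 0.9174.
Current divider: I(R_F) = I_0 · G_k/ΣG = 3.48 × (0.09091/0.9174) = 3.48 × 0.09910 = 0.3449 mA.

I ≈ 0.345 mA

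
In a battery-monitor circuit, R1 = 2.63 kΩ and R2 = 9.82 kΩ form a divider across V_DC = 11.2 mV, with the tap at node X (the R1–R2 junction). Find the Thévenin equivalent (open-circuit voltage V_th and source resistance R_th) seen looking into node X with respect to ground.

With X open, the divider is unloaded: V_th = 11.2 × 9.82/12.45 = 8.834 mV.
Zeroing V_DC shorts the top of R1 to ground, so R_th = R1 ‖ R2 = 2.074 kΩ.

V_th ≈ 8.83 mV, R_th ≈ 2.07 kΩ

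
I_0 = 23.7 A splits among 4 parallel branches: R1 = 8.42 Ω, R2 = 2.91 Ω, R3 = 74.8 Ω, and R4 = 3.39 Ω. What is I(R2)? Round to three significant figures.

Conductances: ΣG = 1/8.42 + 1/2.91 + 1/74.8 + 1/3.39 = 0.7708 (1/Ω).
Current divider: I(R2) = I_0 · G_k/ΣG = 23.7 × (0.3436/0.7708) = 23.7 × 0.4458 = 10.57 A.

I ≈ 10.6 A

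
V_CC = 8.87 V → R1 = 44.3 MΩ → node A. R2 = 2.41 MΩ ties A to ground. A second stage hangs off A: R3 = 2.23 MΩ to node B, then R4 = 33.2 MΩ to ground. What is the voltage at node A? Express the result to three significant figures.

Looking into the second stage from A: R3 + R4 = 35.43 MΩ appears in parallel with R2.
R2 ‖ (R3+R4) = 2.257 MΩ.
V_A = 8.87 × 2.257/(44.3 + 2.257) = 0.4299 V.

V_A ≈ 0.430 V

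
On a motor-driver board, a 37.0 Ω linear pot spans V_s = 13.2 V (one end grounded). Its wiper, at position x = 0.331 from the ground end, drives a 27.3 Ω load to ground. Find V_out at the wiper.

The pot divides into 24.75 Ω above the wiper and 12.25 Ω below.
R_L loads the lower segment: effective lower R = 8.454 Ω.
Then V_out = V_s · 8.454/(24.75 + 8.454) = 3.361 V.

V_out ≈ 3.36 V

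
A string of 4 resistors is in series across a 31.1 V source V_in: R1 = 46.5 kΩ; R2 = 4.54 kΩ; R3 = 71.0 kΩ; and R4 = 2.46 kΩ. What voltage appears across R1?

Series total: ΣR = 46.5 + 4.54 + 71.0 + 2.46 = 124.5 kΩ.
V = V_in · R/ΣR = 31.1 × 0.3735 = 11.62 V.

V ≈ 11.6 V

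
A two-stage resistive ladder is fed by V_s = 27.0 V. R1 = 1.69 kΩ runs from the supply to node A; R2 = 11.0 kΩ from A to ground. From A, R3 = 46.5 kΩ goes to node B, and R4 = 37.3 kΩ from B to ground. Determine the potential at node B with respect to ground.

Looking into the second stage from A: R3 + R4 = 83.80 kΩ appears in parallel with R2.
R2 ‖ (R3+R4) = 9.724 kΩ.
So V_A = 27.0 × 0.8519 = 23.00 V.
Stage 2 is unloaded, so V_B = V_A · R4/(R3+R4) = 23.00 × 37.3/83.80 = 10.24 V.

V_B ≈ 10.2 V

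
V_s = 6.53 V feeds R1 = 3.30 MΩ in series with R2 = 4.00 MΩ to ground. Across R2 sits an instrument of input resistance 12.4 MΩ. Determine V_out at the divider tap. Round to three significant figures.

R2 ‖ R_L = (4.00 × 12.4)/(4.00 + 12.4) = 3.024 MΩ.
Then V_out = V_s · R2'/(R1 + R2') = 6.53 × 3.024/6.324 = 3.123 V.

V_out ≈ 3.12 V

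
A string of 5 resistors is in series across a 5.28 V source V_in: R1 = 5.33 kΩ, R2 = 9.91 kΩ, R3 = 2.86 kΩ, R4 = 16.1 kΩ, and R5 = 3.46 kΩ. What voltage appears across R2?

V ≈ 1.39 V

ΣR = 5.33 + 9.91 + 2.86 + 16.1 + 3.46 = 37.66 kΩ.
By the voltage-divider rule, V = 5.28 × 9.910/37.66 = 1.389 V.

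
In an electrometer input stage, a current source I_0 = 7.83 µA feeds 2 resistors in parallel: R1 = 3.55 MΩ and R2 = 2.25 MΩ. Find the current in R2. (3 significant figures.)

With just two branches, the current splits inversely with resistance.
So I = 7.83 × 3.55/5.800 = 4.792 µA.

I ≈ 4.79 µA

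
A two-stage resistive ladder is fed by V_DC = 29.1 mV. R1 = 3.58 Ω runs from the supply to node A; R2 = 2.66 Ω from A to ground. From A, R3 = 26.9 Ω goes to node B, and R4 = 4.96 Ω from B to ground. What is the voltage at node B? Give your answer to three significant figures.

V_B ≈ 1.84 mV

Node A sees R2 in parallel with the series input of stage 2, R3 + R4 = 31.86 Ω.
Effective lower resistance at A: R2 ‖ 31.86 = 2.455 Ω.
V_A = 29.1 × 2.455/(3.58 + 2.455) = 11.84 mV.
V_B = V_A × 0.1557 = 1.843 mV.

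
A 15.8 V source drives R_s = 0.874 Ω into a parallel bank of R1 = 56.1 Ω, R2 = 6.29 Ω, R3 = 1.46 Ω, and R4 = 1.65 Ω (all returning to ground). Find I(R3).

Equivalent of the parallel group: R_p = 0.6813 Ω.
V_A by voltage divider: V_A = 15.8 × 0.6813/(0.874 + 0.6813) = 6.921 V.
Branch current I = V_A/R3 = 6.921/1.46 = 4.741 A.

I ≈ 4.74 A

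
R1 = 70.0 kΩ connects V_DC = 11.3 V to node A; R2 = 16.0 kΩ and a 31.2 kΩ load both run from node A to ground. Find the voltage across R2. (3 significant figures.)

V_out ≈ 1.48 V

R2 ‖ R_L = (16.0 × 31.2)/(16.0 + 31.2) = 10.58 kΩ.
Then V_out = V_DC · R2'/(R1 + R2') = 11.3 × 10.58/80.58 = 1.483 V.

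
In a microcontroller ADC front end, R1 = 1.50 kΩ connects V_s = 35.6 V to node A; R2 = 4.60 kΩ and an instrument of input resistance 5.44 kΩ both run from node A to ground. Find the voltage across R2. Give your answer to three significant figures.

V_out ≈ 22.2 V

First combine the lower leg with the load: R2 ‖ R_L = 2.492 kΩ.
Now apply the divider: V_out = 35.6 × 0.6243 = 22.22 V.
(Unloaded it would be 26.8 V; the load pulls it down.)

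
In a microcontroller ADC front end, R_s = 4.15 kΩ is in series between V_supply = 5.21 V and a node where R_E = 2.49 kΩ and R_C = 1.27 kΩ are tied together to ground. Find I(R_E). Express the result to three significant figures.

Equivalent of the parallel group: R_p = 0.8410 kΩ.
Node voltage V_A = V_supply · R_p/(R_s + R_p) = 5.21 × 0.1685 = 0.8779 V.
I(R_E) = V_A / R_E = 0.8779/2.49 = 0.3526 mA.

I ≈ 0.353 mA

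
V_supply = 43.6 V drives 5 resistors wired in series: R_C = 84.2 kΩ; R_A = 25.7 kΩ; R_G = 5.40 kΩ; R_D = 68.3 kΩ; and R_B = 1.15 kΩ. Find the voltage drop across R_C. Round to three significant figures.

Total series resistance ΣR = 84.2 + 25.7 + 5.40 + 68.3 + 1.15 = 184.8 kΩ.
V = V_supply · R/ΣR = 43.6 × 0.4558 = 19.87 V.

V ≈ 19.9 V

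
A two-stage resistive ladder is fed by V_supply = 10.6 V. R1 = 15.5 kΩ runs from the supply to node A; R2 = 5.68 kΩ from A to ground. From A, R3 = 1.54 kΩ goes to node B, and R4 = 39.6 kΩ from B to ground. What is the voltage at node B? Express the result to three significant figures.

V_B ≈ 2.49 V

Looking into the second stage from A: R3 + R4 = 41.14 kΩ appears in parallel with R2.
Effective lower resistance at A: R2 ‖ 41.14 = 4.991 kΩ.
First divider: V_A = V_supply · 4.991/(15.5 + 4.991) = 2.582 V.
Then the unloaded second divider: V_B = V_A × R4/(R3+R4) = 2.582 × 0.9626 = 2.485 V.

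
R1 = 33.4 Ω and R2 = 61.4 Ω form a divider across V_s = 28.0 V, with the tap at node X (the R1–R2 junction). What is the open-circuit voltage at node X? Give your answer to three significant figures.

With X open, the divider is unloaded: V_th = 28.0 × 61.4/94.80 = 18.14 V.

V_th ≈ 18.1 V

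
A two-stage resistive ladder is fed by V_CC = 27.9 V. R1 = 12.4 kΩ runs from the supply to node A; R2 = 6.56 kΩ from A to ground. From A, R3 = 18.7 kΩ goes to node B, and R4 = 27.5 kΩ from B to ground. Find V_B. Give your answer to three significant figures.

Looking into the second stage from A: R3 + R4 = 46.20 kΩ appears in parallel with R2.
R2 ‖ (R3+R4) = 5.744 kΩ.
So V_A = 27.9 × 0.3166 = 8.833 V.
Stage 2 is unloaded, so V_B = V_A · R4/(R3+R4) = 8.833 × 27.5/46.20 = 5.258 V.

V_B ≈ 5.26 V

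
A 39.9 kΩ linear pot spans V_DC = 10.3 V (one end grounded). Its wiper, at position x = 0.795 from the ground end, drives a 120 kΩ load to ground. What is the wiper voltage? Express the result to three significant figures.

V_out ≈ 7.77 V

Split the track: R_lower = x·R_p = 31.72 kΩ, R_upper = (1−x)·R_p = 8.179 kΩ.
Lower segment in parallel with the load: 31.72 ‖ 120 = 25.09 kΩ.
V_out = 10.3 × 25.09/(8.179 + 25.09) = 7.768 V.
(Unloaded: V_out = x·V_DC = 8.19 V.)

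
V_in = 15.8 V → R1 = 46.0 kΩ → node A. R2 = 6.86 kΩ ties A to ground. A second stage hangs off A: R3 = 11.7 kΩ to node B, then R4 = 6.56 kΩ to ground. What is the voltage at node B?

V_B ≈ 0.555 V

Looking into the second stage from A: R3 + R4 = 18.26 kΩ appears in parallel with R2.
R2 ‖ (R3+R4) = 4.987 kΩ.
First divider: V_A = V_in · 4.987/(46.0 + 4.987) = 1.545 V.
Then the unloaded second divider: V_B = V_A × R4/(R3+R4) = 1.545 × 0.3593 = 0.5551 V.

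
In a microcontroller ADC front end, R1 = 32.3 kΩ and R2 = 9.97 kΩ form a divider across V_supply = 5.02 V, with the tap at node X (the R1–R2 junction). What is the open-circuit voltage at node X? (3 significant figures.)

With X open, the divider is unloaded: V_th = 5.02 × 9.97/42.27 = 1.184 V.

V_th ≈ 1.18 V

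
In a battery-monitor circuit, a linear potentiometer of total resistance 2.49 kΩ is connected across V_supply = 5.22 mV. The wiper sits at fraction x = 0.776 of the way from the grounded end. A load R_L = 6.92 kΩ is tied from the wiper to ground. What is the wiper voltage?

Split the track: R_lower = x·R_p = 1.932 kΩ, R_upper = (1−x)·R_p = 0.5578 kΩ.
R_L loads the lower segment: effective lower R = 1.510 kΩ.
Then V_out = V_supply · 1.510/(0.5578 + 1.510) = 3.812 mV.
(Unloaded: V_out = x·V_supply = 4.05 mV.)

V_out ≈ 3.81 mV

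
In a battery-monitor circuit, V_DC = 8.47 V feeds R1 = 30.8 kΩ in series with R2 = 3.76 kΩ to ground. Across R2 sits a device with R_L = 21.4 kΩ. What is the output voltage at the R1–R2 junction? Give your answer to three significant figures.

The load sits in parallel with R2, giving an effective lower resistance R2' = R2·R_L/(R2+R_L) = 3.198 kΩ.
Voltage divider with the loaded lower leg: V_out = 8.47 × 3.198/(30.8 + 3.198) = 8.47 × 0.09407 = 0.7967 V.

V_out ≈ 0.797 V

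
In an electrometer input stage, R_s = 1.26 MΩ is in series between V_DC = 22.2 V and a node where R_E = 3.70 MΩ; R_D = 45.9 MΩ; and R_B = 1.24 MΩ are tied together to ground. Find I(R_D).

I ≈ 0.203 µA

Combine the parallel branches: R_p = (1/3.70 + 1/45.9 + 1/1.24)⁻¹ = 0.9103 MΩ.
V_A = 22.2 × 0.9103/2.170 = 9.312 V.
I(R_D) = V_A / R_D = 9.312/45.9 = 0.2029 µA.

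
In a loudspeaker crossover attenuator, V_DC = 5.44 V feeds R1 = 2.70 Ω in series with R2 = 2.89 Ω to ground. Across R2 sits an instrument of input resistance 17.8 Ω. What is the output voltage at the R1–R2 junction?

V_out ≈ 2.61 V

R2 ‖ R_L = (2.89 × 17.8)/(2.89 + 17.8) = 2.486 Ω.
Voltage divider with the loaded lower leg: V_out = 5.44 × 2.486/(2.70 + 2.486) = 5.44 × 0.4794 = 2.608 V.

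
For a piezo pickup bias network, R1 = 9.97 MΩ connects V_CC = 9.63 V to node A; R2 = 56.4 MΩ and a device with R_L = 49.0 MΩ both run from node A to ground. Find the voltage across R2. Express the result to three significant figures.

R2 ‖ R_L = (56.4 × 49.0)/(56.4 + 49.0) = 26.22 MΩ.
Then V_out = V_CC · R2'/(R1 + R2') = 9.63 × 26.22/36.19 = 6.977 V.
(Unloaded it would be 8.18 V; the load pulls it down.)

V_out ≈ 6.98 V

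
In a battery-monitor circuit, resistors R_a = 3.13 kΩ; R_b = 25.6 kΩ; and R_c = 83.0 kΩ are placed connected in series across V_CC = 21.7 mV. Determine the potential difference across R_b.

V ≈ 4.97 mV

Series total: ΣR = 3.13 + 25.6 + 83.0 = 111.7 kΩ.
V = V_CC · R/ΣR = 21.7 × 0.2291 = 4.972 mV.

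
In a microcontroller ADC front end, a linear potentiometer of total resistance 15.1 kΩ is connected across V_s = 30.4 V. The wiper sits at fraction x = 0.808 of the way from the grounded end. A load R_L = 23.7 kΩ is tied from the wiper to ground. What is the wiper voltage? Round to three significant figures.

Split the track: R_lower = x·R_p = 12.20 kΩ, R_upper = (1−x)·R_p = 2.899 kΩ.
R_L loads the lower segment: effective lower R = 8.054 kΩ.
V_out = 30.4 × 8.054/(2.899 + 8.054) = 22.35 V.

V_out ≈ 22.4 V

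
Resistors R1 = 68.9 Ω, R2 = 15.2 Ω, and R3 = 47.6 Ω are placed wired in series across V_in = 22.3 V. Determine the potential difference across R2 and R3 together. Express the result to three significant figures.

Total series resistance ΣR = 68.9 + 15.2 + 47.6 = 131.7 Ω.
R_{R2..R3} = 15.2 + 47.6 = 62.80 Ω.
By the voltage-divider rule, V = 22.3 × 62.80/131.7 = 10.63 V.

V ≈ 10.6 V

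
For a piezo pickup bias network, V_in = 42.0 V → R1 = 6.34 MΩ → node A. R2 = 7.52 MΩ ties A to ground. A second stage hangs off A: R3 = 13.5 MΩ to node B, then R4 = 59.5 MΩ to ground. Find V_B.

The second stage (R3 + R4 = 73.00 MΩ) loads node A in parallel with R2.
Effective lower resistance at A: R2 ‖ 73.00 = 6.818 MΩ.
So V_A = 42.0 × 0.5182 = 21.76 V.
Stage 2 is unloaded, so V_B = V_A · R4/(R3+R4) = 21.76 × 59.5/73.00 = 17.74 V.

V_B ≈ 17.7 V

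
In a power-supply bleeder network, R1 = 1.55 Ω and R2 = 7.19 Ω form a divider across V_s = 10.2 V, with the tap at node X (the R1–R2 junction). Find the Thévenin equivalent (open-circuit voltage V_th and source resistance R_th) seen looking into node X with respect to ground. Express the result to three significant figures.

V_th ≈ 8.39 V, R_th ≈ 1.28 Ω

V_th is the unloaded tap voltage: V_s · R2/(R1+R2) = 10.2 × 0.8227 = 8.391 V.
With V_s suppressed (replaced by a short), R_th = R1 ‖ R2 = (1.550 × 7.19)/(1.550 + 7.19) = 1.275 Ω.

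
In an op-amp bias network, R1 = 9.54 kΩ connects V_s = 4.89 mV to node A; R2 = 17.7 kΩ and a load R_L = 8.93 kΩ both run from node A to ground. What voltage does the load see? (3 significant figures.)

V_out ≈ 1.88 mV

R2 ‖ R_L = (17.7 × 8.93)/(17.7 + 8.93) = 5.935 kΩ.
Then V_out = V_s · R2'/(R1 + R2') = 4.89 × 5.935/15.48 = 1.876 mV.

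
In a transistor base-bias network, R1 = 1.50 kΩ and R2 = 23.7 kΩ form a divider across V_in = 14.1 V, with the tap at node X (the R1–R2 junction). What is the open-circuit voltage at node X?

Open-circuit (no load on X): V_th = V_in · R2/(R1 + R2) = 14.1 × 23.7/(1.500 + 23.7) = 13.26 V.

V_th ≈ 13.3 V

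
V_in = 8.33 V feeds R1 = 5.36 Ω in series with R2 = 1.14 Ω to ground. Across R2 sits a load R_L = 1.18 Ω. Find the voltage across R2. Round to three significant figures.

R2 ‖ R_L = (1.14 × 1.18)/(1.14 + 1.18) = 0.5798 Ω.
Voltage divider with the loaded lower leg: V_out = 8.33 × 0.5798/(5.36 + 0.5798) = 8.33 × 0.09762 = 0.8131 V.

V_out ≈ 0.813 V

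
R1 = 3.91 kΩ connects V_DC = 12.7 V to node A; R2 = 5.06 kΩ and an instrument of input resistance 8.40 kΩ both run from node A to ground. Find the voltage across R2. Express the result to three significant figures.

R2 ‖ R_L = (5.06 × 8.40)/(5.06 + 8.40) = 3.158 kΩ.
Voltage divider with the loaded lower leg: V_out = 12.7 × 3.158/(3.91 + 3.158) = 12.7 × 0.4468 = 5.674 V.

V_out ≈ 5.67 V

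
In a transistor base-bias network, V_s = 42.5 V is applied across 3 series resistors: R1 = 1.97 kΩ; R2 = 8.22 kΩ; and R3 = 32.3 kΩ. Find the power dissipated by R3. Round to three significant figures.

P ≈ 32.3 mW

Series current I = V_s/ΣR = 42.5/42.49 = 1.000 mA.
P(R3) = I²·R3 = (1.000)² × 32.3 = 32.32 mW.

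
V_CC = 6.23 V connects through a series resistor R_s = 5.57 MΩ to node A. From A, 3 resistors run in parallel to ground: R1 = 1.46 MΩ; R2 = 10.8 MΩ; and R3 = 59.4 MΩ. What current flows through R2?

I ≈ 0.106 µA

Combine the parallel branches: R_p = (1/1.46 + 1/10.8 + 1/59.4)⁻¹ = 1.259 MΩ.
V_A = 6.23 × 1.259/6.829 = 1.148 V.
I(R2) = V_A / R2 = 1.148/10.8 = 0.1063 µA.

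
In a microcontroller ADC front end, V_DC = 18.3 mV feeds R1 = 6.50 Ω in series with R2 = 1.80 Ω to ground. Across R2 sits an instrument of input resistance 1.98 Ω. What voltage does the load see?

The load sits in parallel with R2, giving an effective lower resistance R2' = R2·R_L/(R2+R_L) = 0.9429 Ω.
Voltage divider with the loaded lower leg: V_out = 18.3 × 0.9429/(6.50 + 0.9429) = 18.3 × 0.1267 = 2.318 mV.
(Unloaded it would be 3.97 mV; the load pulls it down.)

V_out ≈ 2.32 mV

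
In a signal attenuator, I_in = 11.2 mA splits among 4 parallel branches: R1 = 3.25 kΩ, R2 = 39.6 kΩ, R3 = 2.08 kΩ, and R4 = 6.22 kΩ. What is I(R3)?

I ≈ 5.53 mA

Total conductance ΣG = 1/3.25 + 1/39.6 + 1/2.08 + 1/6.22 = 0.9745 (units of 1/kΩ).
R3 takes the fraction G_k/ΣG = 0.4808/0.9745 = 0.4934, so I = 11.2 × 0.4934 = 5.526 mA.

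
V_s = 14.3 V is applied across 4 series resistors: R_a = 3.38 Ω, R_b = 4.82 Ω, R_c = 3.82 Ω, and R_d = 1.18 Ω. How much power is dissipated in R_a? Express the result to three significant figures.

P ≈ 3.97 W

Series current I = V_s/ΣR = 14.3/13.20 = 1.083 A.
V(R_a) = I·R = 3.662 V; P = V·I = 3.662 × 1.083 = 3.967 W.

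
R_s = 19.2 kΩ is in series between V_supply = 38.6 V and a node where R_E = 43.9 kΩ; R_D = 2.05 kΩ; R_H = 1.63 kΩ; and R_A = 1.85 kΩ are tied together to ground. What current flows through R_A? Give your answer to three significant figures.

I ≈ 0.633 mA

Combine the parallel branches: R_p = (1/43.9 + 1/2.05 + 1/1.63 + 1/1.85)⁻¹ = 0.6007 kΩ.
V_A = 38.6 × 0.6007/19.80 = 1.171 V.
Branch current I = V_A/R_A = 1.171/1.85 = 0.6330 mA.
(Equivalently: I_total = 1.949 mA, then current-divider fraction G_k/ΣG = 0.3247.)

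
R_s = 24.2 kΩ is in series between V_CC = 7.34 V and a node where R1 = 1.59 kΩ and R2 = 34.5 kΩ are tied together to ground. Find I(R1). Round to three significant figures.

Equivalent of the parallel group: R_p = 1.520 kΩ.
Node voltage V_A = V_CC · R_p/(R_s + R_p) = 7.34 × 0.05910 = 0.4338 V.
I(R1) = V_A / R1 = 0.4338/1.59 = 0.2728 mA.

I ≈ 0.273 mA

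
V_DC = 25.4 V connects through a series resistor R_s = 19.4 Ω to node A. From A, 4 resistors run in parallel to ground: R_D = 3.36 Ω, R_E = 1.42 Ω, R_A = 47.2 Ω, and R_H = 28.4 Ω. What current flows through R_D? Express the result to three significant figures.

Combine the parallel branches: R_p = (1/3.36 + 1/1.42 + 1/47.2 + 1/28.4)⁻¹ = 0.9450 Ω.
V_A = 25.4 × 0.9450/20.34 = 1.180 V.
Branch current I = V_A/R_D = 1.180/3.36 = 0.3511 A.

I ≈ 0.351 A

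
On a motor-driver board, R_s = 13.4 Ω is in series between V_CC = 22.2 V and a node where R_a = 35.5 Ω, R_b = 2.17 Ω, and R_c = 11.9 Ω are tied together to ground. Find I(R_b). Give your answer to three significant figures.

Combine the parallel branches: R_p = (1/35.5 + 1/2.17 + 1/11.9)⁻¹ = 1.745 Ω.
V_A by voltage divider: V_A = 22.2 × 1.745/(13.4 + 1.745) = 2.558 V.
I(R_b) = V_A / R_b = 2.558/2.17 = 1.179 A.

I ≈ 1.18 A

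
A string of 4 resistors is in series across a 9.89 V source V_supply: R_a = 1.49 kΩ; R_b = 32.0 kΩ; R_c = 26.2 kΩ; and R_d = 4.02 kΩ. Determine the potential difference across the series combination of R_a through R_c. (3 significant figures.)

V ≈ 9.27 V

Total series resistance ΣR = 1.49 + 32.0 + 26.2 + 4.02 = 63.71 kΩ.
R_{R_a..R_c} = 1.49 + 32.0 + 26.2 = 59.69 kΩ.
By the voltage-divider rule, V = 9.89 × 59.69/63.71 = 9.266 V.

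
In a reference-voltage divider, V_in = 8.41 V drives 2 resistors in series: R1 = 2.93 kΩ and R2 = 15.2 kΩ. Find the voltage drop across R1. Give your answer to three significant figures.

ΣR = 2.93 + 15.2 = 18.13 kΩ.
By the voltage-divider rule, V = 8.41 × 2.930/18.13 = 1.359 V.

V ≈ 1.36 V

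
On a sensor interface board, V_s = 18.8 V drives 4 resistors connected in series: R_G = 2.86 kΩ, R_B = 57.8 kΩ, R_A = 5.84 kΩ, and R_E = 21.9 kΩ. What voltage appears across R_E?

V ≈ 4.66 V

Total series resistance ΣR = 2.86 + 57.8 + 5.84 + 21.9 = 88.40 kΩ.
By the voltage-divider rule, V = 18.8 × 21.90/88.40 = 4.657 V.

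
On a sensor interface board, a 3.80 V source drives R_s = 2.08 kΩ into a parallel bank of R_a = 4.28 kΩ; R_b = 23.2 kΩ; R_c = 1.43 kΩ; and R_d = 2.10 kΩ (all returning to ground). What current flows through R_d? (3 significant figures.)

Combine the parallel branches: R_p = (1/4.28 + 1/23.2 + 1/1.43 + 1/2.10)⁻¹ = 0.6886 kΩ.
V_A by voltage divider: V_A = 3.80 × 0.6886/(2.08 + 0.6886) = 0.9451 V.
Branch current I = V_A/R_d = 0.9451/2.10 = 0.4501 mA.

I ≈ 0.450 mA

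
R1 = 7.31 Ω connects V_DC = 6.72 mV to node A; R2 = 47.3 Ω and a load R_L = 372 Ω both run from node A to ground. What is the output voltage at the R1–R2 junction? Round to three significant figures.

First combine the lower leg with the load: R2 ‖ R_L = 41.96 Ω.
Now apply the divider: V_out = 6.72 × 0.8516 = 5.723 mV.

V_out ≈ 5.72 mV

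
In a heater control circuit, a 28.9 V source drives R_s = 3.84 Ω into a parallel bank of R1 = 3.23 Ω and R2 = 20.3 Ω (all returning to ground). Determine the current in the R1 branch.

Combine the parallel branches: R_p = (1/3.23 + 1/20.3)⁻¹ = 2.787 Ω.
Node voltage V_A = V_s · R_p/(R_s + R_p) = 28.9 × 0.4205 = 12.15 V.
I(R1) = V_A / R1 = 12.15/3.23 = 3.763 A.

I ≈ 3.76 A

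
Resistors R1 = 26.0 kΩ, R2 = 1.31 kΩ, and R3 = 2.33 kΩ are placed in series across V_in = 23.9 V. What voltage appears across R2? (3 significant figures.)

Total series resistance ΣR = 26.0 + 1.31 + 2.33 = 29.64 kΩ.
By the voltage-divider rule, V = 23.9 × 1.310/29.64 = 1.056 V.

V ≈ 1.06 V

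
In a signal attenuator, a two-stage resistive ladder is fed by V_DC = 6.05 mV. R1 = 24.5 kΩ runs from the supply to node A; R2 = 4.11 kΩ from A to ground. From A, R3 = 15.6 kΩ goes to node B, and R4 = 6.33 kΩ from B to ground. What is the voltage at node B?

V_B ≈ 0.216 mV

Node A sees R2 in parallel with the series input of stage 2, R3 + R4 = 21.93 kΩ.
R2 ‖ (R3+R4) = 3.461 kΩ.
So V_A = 6.05 × 0.1238 = 0.7489 mV.
V_B = V_A × 0.2886 = 0.2162 mV.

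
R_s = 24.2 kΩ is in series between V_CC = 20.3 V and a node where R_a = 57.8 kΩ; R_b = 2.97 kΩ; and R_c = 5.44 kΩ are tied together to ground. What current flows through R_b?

I ≈ 0.488 mA

Combine the parallel branches: R_p = (1/57.8 + 1/2.97 + 1/5.44)⁻¹ = 1.859 kΩ.
V_A = 20.3 × 1.859/26.06 = 1.448 V.
Branch current I = V_A/R_b = 1.448/2.97 = 0.4877 mA.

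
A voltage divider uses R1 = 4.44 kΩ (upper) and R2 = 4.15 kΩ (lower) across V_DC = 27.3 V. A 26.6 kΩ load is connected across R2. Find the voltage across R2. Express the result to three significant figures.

The load sits in parallel with R2, giving an effective lower resistance R2' = R2·R_L/(R2+R_L) = 3.590 kΩ.
Then V_out = V_DC · R2'/(R1 + R2') = 27.3 × 3.590/8.030 = 12.20 V.
(Unloaded it would be 13.2 V; the load pulls it down.)

V_out ≈ 12.2 V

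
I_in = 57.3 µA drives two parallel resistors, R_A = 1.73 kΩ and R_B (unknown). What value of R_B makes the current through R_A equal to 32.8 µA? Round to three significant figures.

R_B ≈ 2.32 kΩ

The fraction through R_A equals R_B/(R_A+R_B).
32.8/57.3 = R_B/(R_A + R_B) → R_B = R_A · (0.5724)/(1 − 0.5724) = 1.73 × 1.339 = 2.316 kΩ.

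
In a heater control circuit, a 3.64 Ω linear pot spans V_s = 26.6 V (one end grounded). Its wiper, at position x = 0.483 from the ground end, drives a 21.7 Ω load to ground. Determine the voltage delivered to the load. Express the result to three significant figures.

V_out ≈ 12.3 V

The pot divides into 1.882 Ω above the wiper and 1.758 Ω below.
(x·R_p) ‖ R_L = 1.626 Ω.
Loaded-divider output: V_out = 26.6 × 0.4636 = 12.33 V.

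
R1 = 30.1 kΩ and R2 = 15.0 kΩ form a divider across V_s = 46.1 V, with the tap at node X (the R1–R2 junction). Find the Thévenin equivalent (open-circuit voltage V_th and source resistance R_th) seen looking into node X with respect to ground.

V_th ≈ 15.3 V, R_th ≈ 10.0 kΩ

V_th is the unloaded tap voltage: V_s · R2/(R1+R2) = 46.1 × 0.3326 = 15.33 V.
Looking into X with the source shorted: R_th = R1·R2/(R1+R2) = 30.10 × 15.0/45.10 = 10.01 kΩ.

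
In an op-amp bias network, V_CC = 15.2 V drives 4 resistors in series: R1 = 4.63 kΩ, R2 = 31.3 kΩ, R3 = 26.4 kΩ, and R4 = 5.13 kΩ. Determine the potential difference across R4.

Series total: ΣR = 4.63 + 31.3 + 26.4 + 5.13 = 67.46 kΩ.
Voltage divider: V = V_CC · (5.130 / 67.46) = 15.2 × 0.07605 = 1.156 V.

V ≈ 1.16 V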